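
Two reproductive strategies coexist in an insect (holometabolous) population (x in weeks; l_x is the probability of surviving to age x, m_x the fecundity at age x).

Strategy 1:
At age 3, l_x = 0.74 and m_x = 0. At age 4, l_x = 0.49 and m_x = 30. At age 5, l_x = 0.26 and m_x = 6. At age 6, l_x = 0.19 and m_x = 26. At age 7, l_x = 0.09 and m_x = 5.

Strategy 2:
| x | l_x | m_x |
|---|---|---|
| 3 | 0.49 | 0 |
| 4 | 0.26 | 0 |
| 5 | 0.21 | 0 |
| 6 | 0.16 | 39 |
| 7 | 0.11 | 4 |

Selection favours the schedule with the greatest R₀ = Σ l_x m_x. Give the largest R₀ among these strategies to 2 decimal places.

Strategy 1: R₀ = 0.74×0 + 0.49×30 + 0.26×6 + 0.19×26 + 0.09×5 = 21.6500
Strategy 2: R₀ = 0.49×0 + 0.26×0 + 0.21×0 + 0.16×39 + 0.11×4 = 6.6800
Highest R₀: strategy 1 with 21.6500.

21.65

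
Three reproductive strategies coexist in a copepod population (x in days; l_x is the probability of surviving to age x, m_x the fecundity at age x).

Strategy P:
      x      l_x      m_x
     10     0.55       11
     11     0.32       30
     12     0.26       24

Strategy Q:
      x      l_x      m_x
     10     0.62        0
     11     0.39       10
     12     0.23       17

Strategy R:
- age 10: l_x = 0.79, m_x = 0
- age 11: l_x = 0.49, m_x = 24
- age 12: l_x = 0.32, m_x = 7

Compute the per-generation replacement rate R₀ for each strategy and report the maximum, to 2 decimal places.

21.89

Strategy P: R₀ = 0.55×11 + 0.32×30 + 0.26×24 = 21.8900
Strategy Q: R₀ = 0.62×0 + 0.39×10 + 0.23×17 = 7.8100
Strategy R: R₀ = 0.79×0 + 0.49×24 + 0.32×7 = 14.0000
Highest R₀: strategy P with 21.8900.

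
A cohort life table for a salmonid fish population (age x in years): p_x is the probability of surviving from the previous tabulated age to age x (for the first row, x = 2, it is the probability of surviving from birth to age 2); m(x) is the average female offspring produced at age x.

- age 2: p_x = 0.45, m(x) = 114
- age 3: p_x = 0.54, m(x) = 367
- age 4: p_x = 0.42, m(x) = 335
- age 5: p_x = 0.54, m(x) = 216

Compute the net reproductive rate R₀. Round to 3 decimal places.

186.575

Survivorship from birth: l_x = p_2·p_3·…·p_x.
  l_2 = 0.45000
  l_3 = 0.24300
  l_4 = 0.10206
  l_5 = 0.05511
R₀ = Σ l_x m(x):
  age 2: 0.45000 × 114 = 51.3000
  age 3: 0.24300 × 367 = 89.1810
  age 4: 0.10206 × 335 = 34.1901
  age 5: 0.05511 × 216 = 11.9038
R₀ = 51.3000 + 89.1810 + 34.1901 + 11.9038 = 186.5749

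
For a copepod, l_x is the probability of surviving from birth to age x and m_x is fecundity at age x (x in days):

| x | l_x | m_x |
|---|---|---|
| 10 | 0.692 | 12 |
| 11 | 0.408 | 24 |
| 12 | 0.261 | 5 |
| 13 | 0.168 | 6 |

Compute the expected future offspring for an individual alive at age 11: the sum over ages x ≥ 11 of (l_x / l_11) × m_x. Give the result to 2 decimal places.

29.67

l_11 = 0.408. Conditional survival from age 11 to x is l_x / l_11.
  x=11: (0.408/0.408) × 24 = 24.0000
  x=12: (0.261/0.408) × 5 = 3.1985
  x=13: (0.168/0.408) × 6 = 2.4706
Sum = 24.0000 + 3.1985 + 2.4706 = 29.6691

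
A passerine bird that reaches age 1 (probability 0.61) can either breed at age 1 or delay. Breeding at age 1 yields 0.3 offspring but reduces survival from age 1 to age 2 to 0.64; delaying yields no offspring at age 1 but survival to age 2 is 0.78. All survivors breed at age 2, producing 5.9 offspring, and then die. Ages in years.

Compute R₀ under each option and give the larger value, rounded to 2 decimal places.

breed at age 1: R₀ = 0.61 × (0.3 + 0.64 × 5.9) = 0.61 × 4.0760 = 2.4864
delay to age 2: R₀ = 0.61 × (0.78 × 5.9) = 0.61 × 4.6020 = 2.8072
Higher: delay to age 2 (2.8072).

2.81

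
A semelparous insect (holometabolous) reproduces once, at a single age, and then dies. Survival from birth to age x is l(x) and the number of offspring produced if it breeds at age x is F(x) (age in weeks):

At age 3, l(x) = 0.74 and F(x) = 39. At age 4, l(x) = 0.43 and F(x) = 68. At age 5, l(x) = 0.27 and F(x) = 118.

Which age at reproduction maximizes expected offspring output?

Expected offspring if breeding at age x = l(x) × F(x):
  age 3: 0.74 × 39 = 28.860
  age 4: 0.43 × 68 = 29.240
  age 5: 0.27 × 118 = 31.860
Maximum at age 5 (31.860).

5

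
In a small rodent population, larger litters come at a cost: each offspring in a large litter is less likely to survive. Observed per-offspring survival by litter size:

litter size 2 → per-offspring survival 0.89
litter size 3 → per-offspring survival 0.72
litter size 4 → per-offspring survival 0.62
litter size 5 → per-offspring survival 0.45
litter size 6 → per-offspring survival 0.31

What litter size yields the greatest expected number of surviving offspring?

4

Expected surviving offspring = c × s(c):
  c=2: 2 × 0.89 = 1.780
  c=3: 3 × 0.72 = 2.160
  c=4: 4 × 0.62 = 2.480
  c=5: 5 × 0.45 = 2.250
  c=6: 6 × 0.31 = 1.860
Maximum at c = 4 (2.480 surviving offspring).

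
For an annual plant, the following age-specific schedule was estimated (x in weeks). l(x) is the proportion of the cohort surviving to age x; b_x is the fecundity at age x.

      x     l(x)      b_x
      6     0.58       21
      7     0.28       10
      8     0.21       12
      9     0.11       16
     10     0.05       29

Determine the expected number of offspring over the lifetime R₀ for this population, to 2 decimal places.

20.71

R₀ = Σ l(x) b_x:
  age 6: 0.58 × 21 = 12.1800
  age 7: 0.28 × 10 = 2.8000
  age 8: 0.21 × 12 = 2.5200
  age 9: 0.11 × 16 = 1.7600
  age 10: 0.05 × 29 = 1.4500
R₀ = 12.1800 + 2.8000 + 2.5200 + 1.7600 + 1.4500 = 20.7100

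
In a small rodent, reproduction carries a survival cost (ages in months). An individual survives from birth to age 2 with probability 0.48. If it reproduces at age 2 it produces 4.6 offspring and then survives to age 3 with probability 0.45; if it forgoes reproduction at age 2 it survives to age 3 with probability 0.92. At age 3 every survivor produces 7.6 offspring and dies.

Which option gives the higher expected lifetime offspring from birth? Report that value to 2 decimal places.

3.85

breed at age 2: R₀ = 0.48 × (4.6 + 0.45 × 7.6) = 0.48 × 8.0200 = 3.8496
delay to age 3: R₀ = 0.48 × (0.92 × 7.6) = 0.48 × 6.9920 = 3.3562
Higher: breed at age 2 (3.8496).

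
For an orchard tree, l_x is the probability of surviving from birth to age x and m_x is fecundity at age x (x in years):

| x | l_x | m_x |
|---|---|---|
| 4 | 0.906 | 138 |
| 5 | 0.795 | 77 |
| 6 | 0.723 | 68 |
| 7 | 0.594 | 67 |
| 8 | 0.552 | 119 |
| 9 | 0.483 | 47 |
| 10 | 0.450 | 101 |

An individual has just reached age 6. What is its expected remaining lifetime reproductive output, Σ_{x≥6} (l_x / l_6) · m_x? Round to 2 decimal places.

l_6 = 0.723. Conditional survival from age 6 to x is l_x / l_6.
  x=6: (0.723/0.723) × 68 = 68.0000
  x=7: (0.594/0.723) × 67 = 55.0456
  x=8: (0.552/0.723) × 119 = 90.8548
  x=9: (0.483/0.723) × 47 = 31.3983
  x=10: (0.450/0.723) × 101 = 62.8631
Sum = 68.0000 + 55.0456 + 90.8548 + 31.3983 + 62.8631 = 308.1618

308.16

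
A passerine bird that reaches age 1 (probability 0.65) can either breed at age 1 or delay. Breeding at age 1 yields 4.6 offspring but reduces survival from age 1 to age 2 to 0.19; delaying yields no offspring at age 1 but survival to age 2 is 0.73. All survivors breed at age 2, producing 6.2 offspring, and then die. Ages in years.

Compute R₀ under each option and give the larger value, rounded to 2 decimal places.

3.76

breed at age 1: R₀ = 0.65 × (4.6 + 0.19 × 6.2) = 0.65 × 5.7780 = 3.7557
delay to age 2: R₀ = 0.65 × (0.73 × 6.2) = 0.65 × 4.5260 = 2.9419
Higher: breed at age 1 (3.7557).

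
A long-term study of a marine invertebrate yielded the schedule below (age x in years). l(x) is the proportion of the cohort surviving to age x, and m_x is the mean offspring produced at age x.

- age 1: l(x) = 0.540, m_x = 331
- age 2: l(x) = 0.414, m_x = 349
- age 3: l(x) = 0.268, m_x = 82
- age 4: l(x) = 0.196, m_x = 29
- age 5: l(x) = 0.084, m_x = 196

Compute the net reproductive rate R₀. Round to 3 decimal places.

367.350

R₀ = Σ l(x) m_x:
  age 1: 0.540 × 331 = 178.7400
  age 2: 0.414 × 349 = 144.4860
  age 3: 0.268 × 82 = 21.9760
  age 4: 0.196 × 29 = 5.6840
  age 5: 0.084 × 196 = 16.4640
R₀ = 178.7400 + 144.4860 + 21.9760 + 5.6840 + 16.4640 = 367.3500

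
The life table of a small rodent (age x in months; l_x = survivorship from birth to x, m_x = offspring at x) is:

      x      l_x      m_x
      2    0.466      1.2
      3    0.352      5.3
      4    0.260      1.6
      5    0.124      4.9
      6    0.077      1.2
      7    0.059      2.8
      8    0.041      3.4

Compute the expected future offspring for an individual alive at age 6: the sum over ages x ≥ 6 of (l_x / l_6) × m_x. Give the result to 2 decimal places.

l_6 = 0.077. Conditional survival from age 6 to x is l_x / l_6.
  x=6: (0.077/0.077) × 1.2 = 1.2000
  x=7: (0.059/0.077) × 2.8 = 2.1455
  x=8: (0.041/0.077) × 3.4 = 1.8104
Sum = 1.2000 + 2.1455 + 1.8104 = 5.1558

5.16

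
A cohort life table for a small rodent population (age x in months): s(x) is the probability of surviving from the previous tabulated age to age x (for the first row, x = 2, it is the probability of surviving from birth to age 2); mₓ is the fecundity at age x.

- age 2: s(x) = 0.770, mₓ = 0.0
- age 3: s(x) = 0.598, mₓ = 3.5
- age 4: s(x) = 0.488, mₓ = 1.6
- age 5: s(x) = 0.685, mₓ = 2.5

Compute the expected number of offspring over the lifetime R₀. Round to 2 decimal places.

2.36

Survivorship from birth: l_x = s_2·s_3·…·s_x.
  l_2 = 0.77000
  l_3 = 0.46046
  l_4 = 0.22470
  l_5 = 0.15392
R₀ = Σ l_x mₓ:
  age 2: 0.77000 × 0.0 = 0.0000
  age 3: 0.46046 × 3.5 = 1.6116
  age 4: 0.22470 × 1.6 = 0.3595
  age 5: 0.15392 × 2.5 = 0.3848
R₀ = 0.0000 + 1.6116 + 0.3595 + 0.3848 = 2.3559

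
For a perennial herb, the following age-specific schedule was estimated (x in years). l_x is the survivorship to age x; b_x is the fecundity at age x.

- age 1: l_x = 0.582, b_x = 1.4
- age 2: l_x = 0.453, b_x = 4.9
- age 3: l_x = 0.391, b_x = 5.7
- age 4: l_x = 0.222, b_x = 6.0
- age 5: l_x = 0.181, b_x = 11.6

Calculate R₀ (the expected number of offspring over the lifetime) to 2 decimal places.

R₀ = Σ l_x b_x:
  age 1: 0.582 × 1.4 = 0.8148
  age 2: 0.453 × 4.9 = 2.2197
  age 3: 0.391 × 5.7 = 2.2287
  age 4: 0.222 × 6.0 = 1.3320
  age 5: 0.181 × 11.6 = 2.0996
R₀ = 0.8148 + 2.2197 + 2.2287 + 1.3320 + 2.0996 = 8.6948

8.69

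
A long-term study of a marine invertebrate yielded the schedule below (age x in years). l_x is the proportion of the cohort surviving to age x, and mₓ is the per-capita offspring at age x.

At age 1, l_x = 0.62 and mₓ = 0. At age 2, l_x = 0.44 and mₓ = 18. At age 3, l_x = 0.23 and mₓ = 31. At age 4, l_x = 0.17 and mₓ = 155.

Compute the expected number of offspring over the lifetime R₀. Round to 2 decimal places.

R₀ = Σ l_x mₓ:
  age 1: 0.62 × 0 = 0.0000
  age 2: 0.44 × 18 = 7.9200
  age 3: 0.23 × 31 = 7.1300
  age 4: 0.17 × 155 = 26.3500
R₀ = 0.0000 + 7.9200 + 7.1300 + 26.3500 = 41.4000

41.40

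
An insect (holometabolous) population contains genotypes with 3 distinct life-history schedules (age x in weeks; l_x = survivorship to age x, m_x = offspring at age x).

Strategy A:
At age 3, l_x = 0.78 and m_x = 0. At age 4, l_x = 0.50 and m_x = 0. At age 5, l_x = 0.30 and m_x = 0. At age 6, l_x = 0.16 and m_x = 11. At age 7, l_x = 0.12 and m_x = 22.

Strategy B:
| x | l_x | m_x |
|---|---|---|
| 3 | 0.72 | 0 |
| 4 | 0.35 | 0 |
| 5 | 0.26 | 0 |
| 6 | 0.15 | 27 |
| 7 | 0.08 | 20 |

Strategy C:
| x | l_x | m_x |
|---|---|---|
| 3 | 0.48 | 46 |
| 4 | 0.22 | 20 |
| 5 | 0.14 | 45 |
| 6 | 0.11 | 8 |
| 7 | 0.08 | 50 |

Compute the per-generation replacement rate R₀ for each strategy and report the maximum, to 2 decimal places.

37.66

Strategy A: R₀ = 0.78×0 + 0.50×0 + 0.30×0 + 0.16×11 + 0.12×22 = 4.4000
Strategy B: R₀ = 0.72×0 + 0.35×0 + 0.26×0 + 0.15×27 + 0.08×20 = 5.6500
Strategy C: R₀ = 0.48×46 + 0.22×20 + 0.14×45 + 0.11×8 + 0.08×50 = 37.6600
Highest R₀: strategy C with 37.6600.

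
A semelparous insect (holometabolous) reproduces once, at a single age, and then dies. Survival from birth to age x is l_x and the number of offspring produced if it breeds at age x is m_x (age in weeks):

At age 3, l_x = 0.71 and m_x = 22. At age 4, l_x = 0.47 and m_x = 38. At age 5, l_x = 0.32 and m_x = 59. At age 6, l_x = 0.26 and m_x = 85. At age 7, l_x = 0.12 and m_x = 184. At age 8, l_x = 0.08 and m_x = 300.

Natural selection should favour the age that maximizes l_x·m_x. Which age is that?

Expected offspring if breeding at age x = l_x × m_x:
  age 3: 0.71 × 22 = 15.620
  age 4: 0.47 × 38 = 17.860
  age 5: 0.32 × 59 = 18.880
  age 6: 0.26 × 85 = 22.100
  age 7: 0.12 × 184 = 22.080
  age 8: 0.08 × 300 = 24.000
Maximum at age 8 (24.000).

8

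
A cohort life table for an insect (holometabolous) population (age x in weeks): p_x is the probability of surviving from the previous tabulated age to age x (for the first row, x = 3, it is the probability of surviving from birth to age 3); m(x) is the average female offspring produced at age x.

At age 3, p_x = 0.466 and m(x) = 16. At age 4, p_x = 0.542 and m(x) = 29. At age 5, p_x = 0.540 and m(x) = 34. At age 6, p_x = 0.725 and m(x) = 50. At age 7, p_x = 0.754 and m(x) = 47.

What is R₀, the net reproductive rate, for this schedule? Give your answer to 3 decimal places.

Survivorship from birth: l_x = p_3·p_4·…·p_x.
  l_3 = 0.46600
  l_4 = 0.25257
  l_5 = 0.13639
  l_6 = 0.09888
  l_7 = 0.07456
R₀ = Σ l_x m(x):
  age 3: 0.46600 × 16 = 7.4560
  age 4: 0.25257 × 29 = 7.3245
  age 5: 0.13639 × 34 = 4.6373
  age 6: 0.09888 × 50 = 4.9440
  age 7: 0.07456 × 47 = 3.5043
R₀ = 7.4560 + 7.3245 + 4.6373 + 4.9440 + 3.5043 = 27.8661

27.866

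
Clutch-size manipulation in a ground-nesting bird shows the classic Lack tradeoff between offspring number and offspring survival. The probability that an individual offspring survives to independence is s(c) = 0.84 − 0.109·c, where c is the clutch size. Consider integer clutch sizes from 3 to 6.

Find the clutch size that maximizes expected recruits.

4

Expected recruits = c × s(c):
  c=3: 3 × 0.513 = 1.539
  c=4: 4 × 0.404 = 1.616
  c=5: 5 × 0.295 = 1.475
  c=6: 6 × 0.186 = 1.116
Maximum at c = 4 (1.616 recruits).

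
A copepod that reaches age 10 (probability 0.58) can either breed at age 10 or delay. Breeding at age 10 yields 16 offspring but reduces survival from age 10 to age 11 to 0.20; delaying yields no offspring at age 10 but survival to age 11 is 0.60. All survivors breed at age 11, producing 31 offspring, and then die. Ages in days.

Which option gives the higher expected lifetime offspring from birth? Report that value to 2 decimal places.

12.88

breed at age 10: R₀ = 0.58 × (16 + 0.20 × 31) = 0.58 × 22.2000 = 12.8760
delay to age 11: R₀ = 0.58 × (0.60 × 31) = 0.58 × 18.6000 = 10.7880
Higher: breed at age 10 (12.8760).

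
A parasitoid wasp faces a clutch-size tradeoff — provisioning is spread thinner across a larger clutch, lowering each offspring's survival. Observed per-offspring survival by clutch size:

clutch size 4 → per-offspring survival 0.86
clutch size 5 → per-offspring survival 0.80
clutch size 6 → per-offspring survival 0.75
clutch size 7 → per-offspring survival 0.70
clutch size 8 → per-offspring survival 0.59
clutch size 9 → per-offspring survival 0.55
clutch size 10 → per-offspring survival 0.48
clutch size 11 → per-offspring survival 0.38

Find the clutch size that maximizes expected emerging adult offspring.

9

Expected emerging adult offspring = c × s(c):
  c=4: 4 × 0.86 = 3.440
  c=5: 5 × 0.80 = 4.000
  c=6: 6 × 0.75 = 4.500
  c=7: 7 × 0.70 = 4.900
  c=8: 8 × 0.59 = 4.720
  c=9: 9 × 0.55 = 4.950
  c=10: 10 × 0.48 = 4.800
  c=11: 11 × 0.38 = 4.180
Maximum at c = 9 (4.950 emerging adult offspring).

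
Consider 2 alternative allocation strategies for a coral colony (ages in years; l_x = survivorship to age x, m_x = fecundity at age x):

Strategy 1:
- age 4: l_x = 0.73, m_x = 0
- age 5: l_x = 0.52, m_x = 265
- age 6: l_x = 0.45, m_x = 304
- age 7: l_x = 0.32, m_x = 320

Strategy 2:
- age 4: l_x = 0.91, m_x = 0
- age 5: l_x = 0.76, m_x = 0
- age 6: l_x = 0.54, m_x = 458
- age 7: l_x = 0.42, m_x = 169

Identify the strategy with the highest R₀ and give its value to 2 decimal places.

377.00

Strategy 1: R₀ = 0.73×0 + 0.52×265 + 0.45×304 + 0.32×320 = 377.0000
Strategy 2: R₀ = 0.91×0 + 0.76×0 + 0.54×458 + 0.42×169 = 318.3000
Highest R₀: strategy 1 with 377.0000.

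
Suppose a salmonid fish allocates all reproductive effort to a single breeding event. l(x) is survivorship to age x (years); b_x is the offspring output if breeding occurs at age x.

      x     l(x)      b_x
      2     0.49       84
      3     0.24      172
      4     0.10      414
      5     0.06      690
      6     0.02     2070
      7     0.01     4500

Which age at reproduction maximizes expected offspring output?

Expected offspring if breeding at age x = l(x) × b_x:
  age 2: 0.49 × 84 = 41.160
  age 3: 0.24 × 172 = 41.280
  age 4: 0.10 × 414 = 41.400
  age 5: 0.06 × 690 = 41.400
  age 6: 0.02 × 2070 = 41.400
  age 7: 0.01 × 4500 = 45.000
Maximum at age 7 (45.000).

7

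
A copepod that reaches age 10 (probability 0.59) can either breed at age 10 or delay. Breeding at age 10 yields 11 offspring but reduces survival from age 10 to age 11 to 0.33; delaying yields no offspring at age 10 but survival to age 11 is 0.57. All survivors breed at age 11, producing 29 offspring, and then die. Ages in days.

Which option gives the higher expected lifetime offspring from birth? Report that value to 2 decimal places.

12.14

breed at age 10: R₀ = 0.59 × (11 + 0.33 × 29) = 0.59 × 20.5700 = 12.1363
delay to age 11: R₀ = 0.59 × (0.57 × 29) = 0.59 × 16.5300 = 9.7527
Higher: breed at age 10 (12.1363).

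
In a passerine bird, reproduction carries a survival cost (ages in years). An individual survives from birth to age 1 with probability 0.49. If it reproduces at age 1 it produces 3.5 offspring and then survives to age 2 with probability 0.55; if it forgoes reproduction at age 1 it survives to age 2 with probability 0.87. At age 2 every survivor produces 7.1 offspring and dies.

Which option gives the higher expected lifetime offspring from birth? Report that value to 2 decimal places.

3.63

breed at age 1: R₀ = 0.49 × (3.5 + 0.55 × 7.1) = 0.49 × 7.4050 = 3.6284
delay to age 2: R₀ = 0.49 × (0.87 × 7.1) = 0.49 × 6.1770 = 3.0267
Higher: breed at age 1 (3.6284).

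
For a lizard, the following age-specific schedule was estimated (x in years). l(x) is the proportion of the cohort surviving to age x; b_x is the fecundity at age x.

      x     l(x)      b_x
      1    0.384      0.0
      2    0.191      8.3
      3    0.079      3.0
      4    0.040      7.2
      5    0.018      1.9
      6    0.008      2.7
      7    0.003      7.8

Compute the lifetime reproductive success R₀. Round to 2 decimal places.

2.19

R₀ = Σ l(x) b_x:
  age 1: 0.384 × 0.0 = 0.0000
  age 2: 0.191 × 8.3 = 1.5853
  age 3: 0.079 × 3.0 = 0.2370
  age 4: 0.040 × 7.2 = 0.2880
  age 5: 0.018 × 1.9 = 0.0342
  age 6: 0.008 × 2.7 = 0.0216
  age 7: 0.003 × 7.8 = 0.0234
R₀ = 0.0000 + 1.5853 + 0.2370 + 0.2880 + 0.0342 + 0.0216 + 0.0234 = 2.1895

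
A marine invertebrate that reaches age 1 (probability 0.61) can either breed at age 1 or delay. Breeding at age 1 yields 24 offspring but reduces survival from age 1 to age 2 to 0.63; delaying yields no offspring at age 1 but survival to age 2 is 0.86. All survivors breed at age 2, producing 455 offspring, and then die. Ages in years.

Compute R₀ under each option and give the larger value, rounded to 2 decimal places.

breed at age 1: R₀ = 0.61 × (24 + 0.63 × 455) = 0.61 × 310.6500 = 189.4965
delay to age 2: R₀ = 0.61 × (0.86 × 455) = 0.61 × 391.3000 = 238.6930
Higher: delay to age 2 (238.6930).

238.69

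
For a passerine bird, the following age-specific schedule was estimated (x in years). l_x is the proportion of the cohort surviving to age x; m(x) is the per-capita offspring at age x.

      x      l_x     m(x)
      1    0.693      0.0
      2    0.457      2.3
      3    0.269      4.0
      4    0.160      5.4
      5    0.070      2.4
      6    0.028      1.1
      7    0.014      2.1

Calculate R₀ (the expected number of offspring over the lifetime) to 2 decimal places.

R₀ = Σ l_x m(x):
  age 1: 0.693 × 0.0 = 0.0000
  age 2: 0.457 × 2.3 = 1.0511
  age 3: 0.269 × 4.0 = 1.0760
  age 4: 0.160 × 5.4 = 0.8640
  age 5: 0.070 × 2.4 = 0.1680
  age 6: 0.028 × 1.1 = 0.0308
  age 7: 0.014 × 2.1 = 0.0294
R₀ = 0.0000 + 1.0511 + 1.0760 + 0.8640 + 0.1680 + 0.0308 + 0.0294 = 3.2193

3.22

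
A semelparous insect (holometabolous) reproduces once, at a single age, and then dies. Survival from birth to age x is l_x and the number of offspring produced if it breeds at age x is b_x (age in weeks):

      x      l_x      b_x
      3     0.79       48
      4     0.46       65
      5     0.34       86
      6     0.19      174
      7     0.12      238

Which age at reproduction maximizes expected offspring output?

3

Expected offspring if breeding at age x = l_x × b_x:
  age 3: 0.79 × 48 = 37.920
  age 4: 0.46 × 65 = 29.900
  age 5: 0.34 × 86 = 29.240
  age 6: 0.19 × 174 = 33.060
  age 7: 0.12 × 238 = 28.560
Maximum at age 3 (37.920).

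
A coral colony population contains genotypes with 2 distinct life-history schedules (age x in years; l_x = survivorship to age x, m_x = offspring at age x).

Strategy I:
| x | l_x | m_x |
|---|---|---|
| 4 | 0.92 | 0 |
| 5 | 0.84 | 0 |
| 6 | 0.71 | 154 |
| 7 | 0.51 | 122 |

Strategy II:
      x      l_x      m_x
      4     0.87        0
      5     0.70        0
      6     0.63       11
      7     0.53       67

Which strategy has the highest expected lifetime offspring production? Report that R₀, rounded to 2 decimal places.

171.56

Strategy I: R₀ = 0.92×0 + 0.84×0 + 0.71×154 + 0.51×122 = 171.5600
Strategy II: R₀ = 0.87×0 + 0.70×0 + 0.63×11 + 0.53×67 = 42.4400
Highest R₀: strategy I with 171.5600.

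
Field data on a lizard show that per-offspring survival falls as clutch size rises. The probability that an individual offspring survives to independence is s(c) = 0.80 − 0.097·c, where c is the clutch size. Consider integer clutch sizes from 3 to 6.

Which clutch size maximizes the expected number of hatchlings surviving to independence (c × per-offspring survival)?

4

Expected hatchlings surviving to independence = c × s(c):
  c=3: 3 × 0.509 = 1.527
  c=4: 4 × 0.412 = 1.648
  c=5: 5 × 0.315 = 1.575
  c=6: 6 × 0.218 = 1.308
Maximum at c = 4 (1.648 hatchlings surviving to independence).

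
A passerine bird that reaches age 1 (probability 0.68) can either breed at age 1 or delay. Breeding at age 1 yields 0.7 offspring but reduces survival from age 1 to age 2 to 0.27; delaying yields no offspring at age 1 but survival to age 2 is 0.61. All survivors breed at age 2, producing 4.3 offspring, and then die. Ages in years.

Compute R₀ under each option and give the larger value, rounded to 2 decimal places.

breed at age 1: R₀ = 0.68 × (0.7 + 0.27 × 4.3) = 0.68 × 1.8610 = 1.2655
delay to age 2: R₀ = 0.68 × (0.61 × 4.3) = 0.68 × 2.6230 = 1.7836
Higher: delay to age 2 (1.7836).

1.78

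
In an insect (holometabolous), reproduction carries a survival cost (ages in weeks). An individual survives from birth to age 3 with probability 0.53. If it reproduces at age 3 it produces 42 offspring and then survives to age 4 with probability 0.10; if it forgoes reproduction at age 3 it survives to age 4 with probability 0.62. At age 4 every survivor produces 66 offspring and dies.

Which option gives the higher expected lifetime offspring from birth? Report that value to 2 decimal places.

breed at age 3: R₀ = 0.53 × (42 + 0.10 × 66) = 0.53 × 48.6000 = 25.7580
delay to age 4: R₀ = 0.53 × (0.62 × 66) = 0.53 × 40.9200 = 21.6876
Higher: breed at age 3 (25.7580).

25.76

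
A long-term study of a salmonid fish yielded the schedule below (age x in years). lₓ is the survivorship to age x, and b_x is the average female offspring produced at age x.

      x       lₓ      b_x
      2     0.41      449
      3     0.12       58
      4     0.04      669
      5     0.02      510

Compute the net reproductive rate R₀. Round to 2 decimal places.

228.01

R₀ = Σ lₓ b_x:
  age 2: 0.41 × 449 = 184.0900
  age 3: 0.12 × 58 = 6.9600
  age 4: 0.04 × 669 = 26.7600
  age 5: 0.02 × 510 = 10.2000
R₀ = 184.0900 + 6.9600 + 26.7600 + 10.2000 = 228.0100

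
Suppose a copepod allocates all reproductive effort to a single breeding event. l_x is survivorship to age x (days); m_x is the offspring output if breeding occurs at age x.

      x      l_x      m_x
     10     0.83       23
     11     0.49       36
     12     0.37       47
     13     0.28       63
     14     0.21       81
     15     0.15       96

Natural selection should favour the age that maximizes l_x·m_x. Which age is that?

10

Expected offspring if breeding at age x = l_x × m_x:
  age 10: 0.83 × 23 = 19.090
  age 11: 0.49 × 36 = 17.640
  age 12: 0.37 × 47 = 17.390
  age 13: 0.28 × 63 = 17.640
  age 14: 0.21 × 81 = 17.010
  age 15: 0.15 × 96 = 14.400
Maximum at age 10 (19.090).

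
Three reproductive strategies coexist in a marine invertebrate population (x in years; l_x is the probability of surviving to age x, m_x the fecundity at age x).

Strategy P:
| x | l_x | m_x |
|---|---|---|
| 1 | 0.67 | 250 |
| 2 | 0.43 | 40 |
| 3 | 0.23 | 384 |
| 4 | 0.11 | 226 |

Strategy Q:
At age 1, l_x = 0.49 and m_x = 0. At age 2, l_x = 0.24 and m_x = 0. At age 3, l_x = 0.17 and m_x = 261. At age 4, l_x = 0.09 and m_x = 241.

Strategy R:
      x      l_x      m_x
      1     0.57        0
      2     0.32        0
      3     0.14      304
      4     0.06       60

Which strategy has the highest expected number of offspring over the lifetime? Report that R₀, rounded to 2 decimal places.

297.88

Strategy P: R₀ = 0.67×250 + 0.43×40 + 0.23×384 + 0.11×226 = 297.8800
Strategy Q: R₀ = 0.49×0 + 0.24×0 + 0.17×261 + 0.09×241 = 66.0600
Strategy R: R₀ = 0.57×0 + 0.32×0 + 0.14×304 + 0.06×60 = 46.1600
Highest R₀: strategy P with 297.8800.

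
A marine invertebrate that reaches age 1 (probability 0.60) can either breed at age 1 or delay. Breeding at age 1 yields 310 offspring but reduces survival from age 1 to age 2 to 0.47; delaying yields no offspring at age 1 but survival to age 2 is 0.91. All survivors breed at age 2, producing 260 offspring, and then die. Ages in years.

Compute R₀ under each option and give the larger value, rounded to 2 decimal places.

259.32

breed at age 1: R₀ = 0.60 × (310 + 0.47 × 260) = 0.60 × 432.2000 = 259.3200
delay to age 2: R₀ = 0.60 × (0.91 × 260) = 0.60 × 236.6000 = 141.9600
Higher: breed at age 1 (259.3200).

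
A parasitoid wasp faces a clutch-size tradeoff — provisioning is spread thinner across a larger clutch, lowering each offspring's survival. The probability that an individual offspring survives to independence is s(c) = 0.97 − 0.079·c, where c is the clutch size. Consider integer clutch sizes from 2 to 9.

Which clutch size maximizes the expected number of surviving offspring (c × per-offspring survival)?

6

Expected surviving offspring = c × s(c):
  c=2: 2 × 0.812 = 1.624
  c=3: 3 × 0.733 = 2.199
  c=4: 4 × 0.654 = 2.616
  c=5: 5 × 0.575 = 2.875
  c=6: 6 × 0.496 = 2.976
  c=7: 7 × 0.417 = 2.919
  c=8: 8 × 0.338 = 2.704
  c=9: 9 × 0.259 = 2.331
Maximum at c = 6 (2.976 surviving offspring).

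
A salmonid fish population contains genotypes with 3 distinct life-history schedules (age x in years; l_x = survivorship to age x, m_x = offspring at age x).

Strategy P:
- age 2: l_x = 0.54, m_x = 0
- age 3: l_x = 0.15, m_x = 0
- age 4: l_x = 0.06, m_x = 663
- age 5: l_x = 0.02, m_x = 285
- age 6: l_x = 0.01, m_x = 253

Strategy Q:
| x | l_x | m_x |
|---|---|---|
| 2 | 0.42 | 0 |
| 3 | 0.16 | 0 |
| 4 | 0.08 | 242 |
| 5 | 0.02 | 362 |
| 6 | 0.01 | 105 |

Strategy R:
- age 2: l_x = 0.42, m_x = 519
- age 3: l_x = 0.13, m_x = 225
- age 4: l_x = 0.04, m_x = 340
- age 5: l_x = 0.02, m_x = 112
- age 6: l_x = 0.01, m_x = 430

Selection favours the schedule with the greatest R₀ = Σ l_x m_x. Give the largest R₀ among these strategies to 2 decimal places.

267.37

Strategy P: R₀ = 0.54×0 + 0.15×0 + 0.06×663 + 0.02×285 + 0.01×253 = 48.0100
Strategy Q: R₀ = 0.42×0 + 0.16×0 + 0.08×242 + 0.02×362 + 0.01×105 = 27.6500
Strategy R: R₀ = 0.42×519 + 0.13×225 + 0.04×340 + 0.02×112 + 0.01×430 = 267.3700
Highest R₀: strategy R with 267.3700.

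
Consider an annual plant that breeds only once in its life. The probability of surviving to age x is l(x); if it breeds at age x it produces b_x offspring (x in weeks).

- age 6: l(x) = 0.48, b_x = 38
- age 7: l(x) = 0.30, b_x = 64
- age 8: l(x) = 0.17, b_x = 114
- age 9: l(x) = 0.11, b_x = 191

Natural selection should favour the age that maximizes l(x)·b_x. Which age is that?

9

Expected offspring if breeding at age x = l(x) × b_x:
  age 6: 0.48 × 38 = 18.240
  age 7: 0.30 × 64 = 19.200
  age 8: 0.17 × 114 = 19.380
  age 9: 0.11 × 191 = 21.010
Maximum at age 9 (21.010).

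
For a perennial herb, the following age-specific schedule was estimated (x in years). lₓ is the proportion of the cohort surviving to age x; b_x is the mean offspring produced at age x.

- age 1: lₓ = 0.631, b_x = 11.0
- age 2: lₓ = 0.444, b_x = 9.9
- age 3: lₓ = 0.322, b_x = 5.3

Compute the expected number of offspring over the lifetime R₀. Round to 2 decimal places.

R₀ = Σ lₓ b_x:
  age 1: 0.631 × 11.0 = 6.9410
  age 2: 0.444 × 9.9 = 4.3956
  age 3: 0.322 × 5.3 = 1.7066
R₀ = 6.9410 + 4.3956 + 1.7066 = 13.0432

13.04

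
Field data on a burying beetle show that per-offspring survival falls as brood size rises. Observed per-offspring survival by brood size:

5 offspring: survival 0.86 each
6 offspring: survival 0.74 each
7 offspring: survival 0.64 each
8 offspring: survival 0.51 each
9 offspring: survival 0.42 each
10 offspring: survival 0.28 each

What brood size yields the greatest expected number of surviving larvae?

Expected surviving larvae = c × s(c):
  c=5: 5 × 0.86 = 4.300
  c=6: 6 × 0.74 = 4.440
  c=7: 7 × 0.64 = 4.480
  c=8: 8 × 0.51 = 4.080
  c=9: 9 × 0.42 = 3.780
  c=10: 10 × 0.28 = 2.800
Maximum at c = 7 (4.480 surviving larvae).

7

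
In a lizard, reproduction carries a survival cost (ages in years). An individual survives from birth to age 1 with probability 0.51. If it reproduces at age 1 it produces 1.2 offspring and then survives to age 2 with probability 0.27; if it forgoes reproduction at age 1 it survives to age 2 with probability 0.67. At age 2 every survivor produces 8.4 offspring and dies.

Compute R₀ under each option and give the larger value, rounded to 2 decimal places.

breed at age 1: R₀ = 0.51 × (1.2 + 0.27 × 8.4) = 0.51 × 3.4680 = 1.7687
delay to age 2: R₀ = 0.51 × (0.67 × 8.4) = 0.51 × 5.6280 = 2.8703
Higher: delay to age 2 (2.8703).

2.87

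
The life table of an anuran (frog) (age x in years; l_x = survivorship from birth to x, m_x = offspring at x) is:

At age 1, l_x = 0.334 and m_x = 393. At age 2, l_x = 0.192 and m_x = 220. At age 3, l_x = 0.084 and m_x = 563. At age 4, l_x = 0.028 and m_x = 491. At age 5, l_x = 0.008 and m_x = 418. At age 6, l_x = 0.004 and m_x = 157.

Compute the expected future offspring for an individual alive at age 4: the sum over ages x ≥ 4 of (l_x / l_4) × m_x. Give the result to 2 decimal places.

l_4 = 0.028. Conditional survival from age 4 to x is l_x / l_4.
  x=4: (0.028/0.028) × 491 = 491.0000
  x=5: (0.008/0.028) × 418 = 119.4286
  x=6: (0.004/0.028) × 157 = 22.4286
Sum = 491.0000 + 119.4286 + 22.4286 = 632.8571

632.86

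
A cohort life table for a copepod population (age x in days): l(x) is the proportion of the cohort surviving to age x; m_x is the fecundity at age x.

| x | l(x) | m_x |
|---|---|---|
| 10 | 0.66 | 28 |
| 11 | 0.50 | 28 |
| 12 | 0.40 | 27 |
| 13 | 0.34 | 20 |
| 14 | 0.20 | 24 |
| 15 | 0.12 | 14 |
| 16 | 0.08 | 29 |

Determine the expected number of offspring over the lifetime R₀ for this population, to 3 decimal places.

58.880

R₀ = Σ l(x) m_x:
  age 10: 0.66 × 28 = 18.4800
  age 11: 0.50 × 28 = 14.0000
  age 12: 0.40 × 27 = 10.8000
  age 13: 0.34 × 20 = 6.8000
  age 14: 0.20 × 24 = 4.8000
  age 15: 0.12 × 14 = 1.6800
  age 16: 0.08 × 29 = 2.3200
R₀ = 18.4800 + 14.0000 + 10.8000 + 6.8000 + 4.8000 + 1.6800 + 2.3200 = 58.8800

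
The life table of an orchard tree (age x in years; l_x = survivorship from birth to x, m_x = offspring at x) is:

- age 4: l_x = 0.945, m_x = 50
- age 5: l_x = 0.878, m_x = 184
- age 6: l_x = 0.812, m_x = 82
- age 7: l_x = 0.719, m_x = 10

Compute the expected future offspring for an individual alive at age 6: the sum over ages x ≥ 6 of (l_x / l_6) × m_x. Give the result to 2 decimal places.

90.85

l_6 = 0.812. Conditional survival from age 6 to x is l_x / l_6.
  x=6: (0.812/0.812) × 82 = 82.0000
  x=7: (0.719/0.812) × 10 = 8.8547
Sum = 82.0000 + 8.8547 = 90.8547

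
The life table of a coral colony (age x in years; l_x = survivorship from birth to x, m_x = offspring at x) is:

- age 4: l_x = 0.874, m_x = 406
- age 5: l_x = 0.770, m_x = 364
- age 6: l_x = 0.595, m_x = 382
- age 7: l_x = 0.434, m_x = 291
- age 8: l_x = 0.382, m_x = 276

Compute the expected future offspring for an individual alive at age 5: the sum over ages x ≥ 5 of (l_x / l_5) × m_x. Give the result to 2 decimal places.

l_5 = 0.770. Conditional survival from age 5 to x is l_x / l_5.
  x=5: (0.770/0.770) × 364 = 364.0000
  x=6: (0.595/0.770) × 382 = 295.1818
  x=7: (0.434/0.770) × 291 = 164.0182
  x=8: (0.382/0.770) × 276 = 136.9247
Sum = 364.0000 + 295.1818 + 164.0182 + 136.9247 = 960.1247

960.12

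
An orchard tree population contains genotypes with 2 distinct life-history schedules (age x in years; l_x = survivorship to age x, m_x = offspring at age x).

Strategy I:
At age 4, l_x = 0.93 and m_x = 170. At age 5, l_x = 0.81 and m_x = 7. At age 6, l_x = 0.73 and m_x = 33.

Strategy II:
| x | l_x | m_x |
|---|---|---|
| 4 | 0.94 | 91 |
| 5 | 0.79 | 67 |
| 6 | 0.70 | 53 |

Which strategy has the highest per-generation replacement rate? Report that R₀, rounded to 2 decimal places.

187.86

Strategy I: R₀ = 0.93×170 + 0.81×7 + 0.73×33 = 187.8600
Strategy II: R₀ = 0.94×91 + 0.79×67 + 0.70×53 = 175.5700
Highest R₀: strategy I with 187.8600.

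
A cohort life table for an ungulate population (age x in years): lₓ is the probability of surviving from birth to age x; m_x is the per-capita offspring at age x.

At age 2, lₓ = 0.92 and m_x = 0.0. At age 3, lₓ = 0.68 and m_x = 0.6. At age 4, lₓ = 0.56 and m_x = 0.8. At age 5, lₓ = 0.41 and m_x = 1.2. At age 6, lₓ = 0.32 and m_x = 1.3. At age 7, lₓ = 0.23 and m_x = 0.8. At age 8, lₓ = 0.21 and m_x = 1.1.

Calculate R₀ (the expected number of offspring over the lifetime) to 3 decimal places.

2.179

R₀ = Σ lₓ m_x:
  age 2: 0.92 × 0.0 = 0.0000
  age 3: 0.68 × 0.6 = 0.4080
  age 4: 0.56 × 0.8 = 0.4480
  age 5: 0.41 × 1.2 = 0.4920
  age 6: 0.32 × 1.3 = 0.4160
  age 7: 0.23 × 0.8 = 0.1840
  age 8: 0.21 × 1.1 = 0.2310
R₀ = 0.0000 + 0.4080 + 0.4480 + 0.4920 + 0.4160 + 0.1840 + 0.2310 = 2.1790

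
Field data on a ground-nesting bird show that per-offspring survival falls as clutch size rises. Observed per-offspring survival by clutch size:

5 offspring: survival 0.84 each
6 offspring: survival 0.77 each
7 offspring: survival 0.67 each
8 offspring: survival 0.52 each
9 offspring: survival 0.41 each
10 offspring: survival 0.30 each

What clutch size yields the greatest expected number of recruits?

Expected recruits = c × s(c):
  c=5: 5 × 0.84 = 4.200
  c=6: 6 × 0.77 = 4.620
  c=7: 7 × 0.67 = 4.690
  c=8: 8 × 0.52 = 4.160
  c=9: 9 × 0.41 = 3.690
  c=10: 10 × 0.30 = 3.000
Maximum at c = 7 (4.690 recruits).

7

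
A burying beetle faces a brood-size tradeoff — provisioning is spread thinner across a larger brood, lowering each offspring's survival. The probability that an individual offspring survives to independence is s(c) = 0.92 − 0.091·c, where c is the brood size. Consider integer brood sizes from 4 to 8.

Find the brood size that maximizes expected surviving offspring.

Expected surviving offspring = c × s(c):
  c=4: 4 × 0.556 = 2.224
  c=5: 5 × 0.465 = 2.325
  c=6: 6 × 0.374 = 2.244
  c=7: 7 × 0.283 = 1.981
  c=8: 8 × 0.192 = 1.536
Maximum at c = 5 (2.325 surviving offspring).

5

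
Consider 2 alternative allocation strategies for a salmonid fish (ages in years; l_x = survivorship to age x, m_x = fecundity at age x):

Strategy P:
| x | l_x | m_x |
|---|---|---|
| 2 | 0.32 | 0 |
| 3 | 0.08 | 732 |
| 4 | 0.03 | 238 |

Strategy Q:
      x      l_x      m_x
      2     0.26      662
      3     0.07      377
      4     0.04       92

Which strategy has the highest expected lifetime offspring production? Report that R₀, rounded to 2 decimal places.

Strategy P: R₀ = 0.32×0 + 0.08×732 + 0.03×238 = 65.7000
Strategy Q: R₀ = 0.26×662 + 0.07×377 + 0.04×92 = 202.1900
Highest R₀: strategy Q with 202.1900.

202.19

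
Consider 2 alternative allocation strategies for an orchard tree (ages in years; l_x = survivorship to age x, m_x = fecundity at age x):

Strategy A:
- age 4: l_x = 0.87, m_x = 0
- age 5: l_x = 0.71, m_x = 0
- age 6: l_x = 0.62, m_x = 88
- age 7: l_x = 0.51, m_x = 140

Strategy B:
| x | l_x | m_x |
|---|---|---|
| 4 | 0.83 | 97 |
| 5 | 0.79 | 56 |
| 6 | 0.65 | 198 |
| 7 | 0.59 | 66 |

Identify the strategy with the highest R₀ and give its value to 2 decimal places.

292.39

Strategy A: R₀ = 0.87×0 + 0.71×0 + 0.62×88 + 0.51×140 = 125.9600
Strategy B: R₀ = 0.83×97 + 0.79×56 + 0.65×198 + 0.59×66 = 292.3900
Highest R₀: strategy B with 292.3900.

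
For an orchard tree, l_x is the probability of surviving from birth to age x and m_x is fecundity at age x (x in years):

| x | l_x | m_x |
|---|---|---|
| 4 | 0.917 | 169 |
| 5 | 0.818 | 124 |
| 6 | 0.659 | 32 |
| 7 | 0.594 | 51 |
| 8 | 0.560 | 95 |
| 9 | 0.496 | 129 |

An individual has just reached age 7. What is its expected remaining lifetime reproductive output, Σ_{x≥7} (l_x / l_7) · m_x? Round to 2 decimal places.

l_7 = 0.594. Conditional survival from age 7 to x is l_x / l_7.
  x=7: (0.594/0.594) × 51 = 51.0000
  x=8: (0.560/0.594) × 95 = 89.5623
  x=9: (0.496/0.594) × 129 = 107.7172
Sum = 51.0000 + 89.5623 + 107.7172 = 248.2795

248.28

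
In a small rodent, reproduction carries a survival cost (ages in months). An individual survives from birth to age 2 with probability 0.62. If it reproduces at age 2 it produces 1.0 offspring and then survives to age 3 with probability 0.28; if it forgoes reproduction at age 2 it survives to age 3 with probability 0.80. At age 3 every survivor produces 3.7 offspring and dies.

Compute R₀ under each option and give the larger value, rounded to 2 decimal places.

breed at age 2: R₀ = 0.62 × (1.0 + 0.28 × 3.7) = 0.62 × 2.0360 = 1.2623
delay to age 3: R₀ = 0.62 × (0.80 × 3.7) = 0.62 × 2.9600 = 1.8352
Higher: delay to age 3 (1.8352).

1.84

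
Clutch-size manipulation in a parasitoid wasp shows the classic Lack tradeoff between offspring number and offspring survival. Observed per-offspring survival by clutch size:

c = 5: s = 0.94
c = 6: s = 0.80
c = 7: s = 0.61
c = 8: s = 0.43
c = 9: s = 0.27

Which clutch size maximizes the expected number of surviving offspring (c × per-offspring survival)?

Expected surviving offspring = c × s(c):
  c=5: 5 × 0.94 = 4.700
  c=6: 6 × 0.80 = 4.800
  c=7: 7 × 0.61 = 4.270
  c=8: 8 × 0.43 = 3.440
  c=9: 9 × 0.27 = 2.430
Maximum at c = 6 (4.800 surviving offspring).

6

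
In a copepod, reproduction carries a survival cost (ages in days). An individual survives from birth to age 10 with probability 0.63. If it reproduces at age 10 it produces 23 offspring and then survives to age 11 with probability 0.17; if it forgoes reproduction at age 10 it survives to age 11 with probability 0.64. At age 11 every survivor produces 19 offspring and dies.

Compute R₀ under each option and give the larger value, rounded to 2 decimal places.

breed at age 10: R₀ = 0.63 × (23 + 0.17 × 19) = 0.63 × 26.2300 = 16.5249
delay to age 11: R₀ = 0.63 × (0.64 × 19) = 0.63 × 12.1600 = 7.6608
Higher: breed at age 10 (16.5249).

16.52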